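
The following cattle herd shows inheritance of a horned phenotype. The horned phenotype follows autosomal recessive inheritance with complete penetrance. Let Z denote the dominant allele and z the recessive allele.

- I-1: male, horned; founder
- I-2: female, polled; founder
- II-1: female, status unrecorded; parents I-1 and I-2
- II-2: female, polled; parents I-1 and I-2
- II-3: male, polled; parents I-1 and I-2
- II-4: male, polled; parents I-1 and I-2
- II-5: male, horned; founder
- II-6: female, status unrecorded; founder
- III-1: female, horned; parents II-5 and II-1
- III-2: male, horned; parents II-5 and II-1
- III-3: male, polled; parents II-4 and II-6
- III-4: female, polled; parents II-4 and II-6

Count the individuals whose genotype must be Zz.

Obligate heterozygotes: II-2 is polled so carries Z and received z from I-1 (zz), so II-2 is Zz; II-3 is polled so carries Z and received z from I-1 (zz), so II-3 is Zz; II-4 is polled so carries Z and received z from I-1 (zz), so II-4 is Zz.
Every other individual is either homozygous by phenotype or has at least one consistent homozygous assignment, so the count is 3.

3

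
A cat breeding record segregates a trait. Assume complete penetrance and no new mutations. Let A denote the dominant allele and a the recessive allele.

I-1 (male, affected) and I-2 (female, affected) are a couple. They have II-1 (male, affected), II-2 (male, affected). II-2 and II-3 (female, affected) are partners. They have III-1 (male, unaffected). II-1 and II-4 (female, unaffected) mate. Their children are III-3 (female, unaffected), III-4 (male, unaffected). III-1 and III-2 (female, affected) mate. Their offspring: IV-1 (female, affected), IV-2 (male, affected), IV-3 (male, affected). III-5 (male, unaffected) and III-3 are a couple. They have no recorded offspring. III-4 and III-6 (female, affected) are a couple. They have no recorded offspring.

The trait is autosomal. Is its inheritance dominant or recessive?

dominant

II-2 and II-3 are both affected yet have an unaffected child III-1. Under a recessive model two affected parents are homozygous and every child would be affected, so the trait cannot be recessive.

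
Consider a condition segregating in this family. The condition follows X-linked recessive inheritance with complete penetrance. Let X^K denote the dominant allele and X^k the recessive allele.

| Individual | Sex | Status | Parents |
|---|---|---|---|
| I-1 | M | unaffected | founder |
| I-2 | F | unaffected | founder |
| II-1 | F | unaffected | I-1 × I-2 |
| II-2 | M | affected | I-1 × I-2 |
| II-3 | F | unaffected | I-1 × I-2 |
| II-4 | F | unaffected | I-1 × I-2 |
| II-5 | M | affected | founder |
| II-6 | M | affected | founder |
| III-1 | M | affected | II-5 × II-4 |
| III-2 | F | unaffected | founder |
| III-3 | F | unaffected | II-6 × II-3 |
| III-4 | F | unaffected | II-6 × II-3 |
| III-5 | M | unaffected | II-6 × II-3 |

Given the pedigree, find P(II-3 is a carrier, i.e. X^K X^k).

I-1 is unaffected, so I-1 is X^K Y.
I-2 is unaffected so carries K and passed k to II-2 (X^k Y), so I-2 is X^K X^k.
Their cross gives offspring ratios 1/2 X^K X^K : 1/2 X^K X^k. Conditioning on II-3 being unaffected, P(X^K X^k) = 1/2 / 1 = 1/2 before taking II-3's own offspring into account.
II-6 is affected, so II-6 is X^k Y.
Now use II-3's offspring. Probability of each recorded status — unaffected daughter III-3: 1/2 if II-3 is X^K X^k, 1 if X^K X^K; unaffected daughter III-4: 1/2 if II-3 is X^K X^k, 1 if X^K X^K; unaffected son III-5: 1/2 if II-3 is X^K X^k, 1 if X^K X^K.
Bayes: P(X^K X^k) = 1/2·1/8 / (1/2·1/8 + 1/2·1) = 1/9.

1/9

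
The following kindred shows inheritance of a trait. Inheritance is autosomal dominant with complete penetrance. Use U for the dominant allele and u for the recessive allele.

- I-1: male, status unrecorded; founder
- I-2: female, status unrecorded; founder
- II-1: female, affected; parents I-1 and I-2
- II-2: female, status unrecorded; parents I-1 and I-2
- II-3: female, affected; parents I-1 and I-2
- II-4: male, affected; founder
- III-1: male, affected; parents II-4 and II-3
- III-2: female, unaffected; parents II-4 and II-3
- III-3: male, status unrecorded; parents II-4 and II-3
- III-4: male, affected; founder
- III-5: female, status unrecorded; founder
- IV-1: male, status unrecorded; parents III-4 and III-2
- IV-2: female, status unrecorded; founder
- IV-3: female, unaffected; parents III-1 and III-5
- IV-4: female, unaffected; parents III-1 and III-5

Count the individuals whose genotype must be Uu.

Obligate heterozygotes: II-3 is affected so carries U and passed u to III-2 (uu), so II-3 is Uu; II-4 is affected so carries U and passed u to III-2 (uu), so II-4 is Uu; III-1 is affected so carries U and passed u to IV-3 (uu), so III-1 is Uu.
Every other individual is either homozygous by phenotype or has at least one consistent homozygous assignment, so the count is 3.

3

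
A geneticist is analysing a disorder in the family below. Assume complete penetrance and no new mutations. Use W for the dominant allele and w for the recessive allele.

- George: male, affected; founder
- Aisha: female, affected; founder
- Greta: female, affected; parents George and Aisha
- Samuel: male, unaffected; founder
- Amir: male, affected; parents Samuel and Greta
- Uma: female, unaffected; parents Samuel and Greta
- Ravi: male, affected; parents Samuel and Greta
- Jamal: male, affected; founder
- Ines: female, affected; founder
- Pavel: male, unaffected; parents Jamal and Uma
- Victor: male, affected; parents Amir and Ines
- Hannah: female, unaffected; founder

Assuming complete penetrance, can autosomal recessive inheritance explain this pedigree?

Yes

A consistent assignment under autosomal recessive exists: George ww, Aisha ww, Greta ww, Samuel Ww, Amir ww, Uma Ww, Ravi ww, Jamal ww, Ines ww, Pavel Ww, Victor ww, Hannah WW.
In this assignment every recorded phenotype matches its genotype and every non-founder's genotype is obtainable from its parents' genotypes, so the pedigree is consistent.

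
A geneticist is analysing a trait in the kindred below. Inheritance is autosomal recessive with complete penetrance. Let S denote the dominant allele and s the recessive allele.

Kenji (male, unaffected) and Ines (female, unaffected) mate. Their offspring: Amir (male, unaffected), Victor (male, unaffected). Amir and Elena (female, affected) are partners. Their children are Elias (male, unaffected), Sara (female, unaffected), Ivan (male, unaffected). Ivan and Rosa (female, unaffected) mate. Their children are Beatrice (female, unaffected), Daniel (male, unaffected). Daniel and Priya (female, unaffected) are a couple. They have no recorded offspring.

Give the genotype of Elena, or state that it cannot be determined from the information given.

ss

Elena is affected, so Elena is ss.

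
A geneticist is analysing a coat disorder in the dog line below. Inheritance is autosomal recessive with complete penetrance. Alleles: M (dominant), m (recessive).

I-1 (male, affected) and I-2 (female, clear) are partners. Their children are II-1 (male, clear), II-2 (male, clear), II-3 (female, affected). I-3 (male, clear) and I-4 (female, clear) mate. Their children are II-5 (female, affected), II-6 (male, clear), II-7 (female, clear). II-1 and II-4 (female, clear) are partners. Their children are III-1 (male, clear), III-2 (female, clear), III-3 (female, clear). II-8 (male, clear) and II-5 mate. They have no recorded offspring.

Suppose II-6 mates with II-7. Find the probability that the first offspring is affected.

I-3 is clear so carries M and passed m to II-5 (mm), so I-3 is Mm.
I-4 is clear so carries M and passed m to II-5 (mm), so I-4 is Mm.
II-6 is a clear offspring of I-3 (Mm) × I-4 (Mm), whose cross gives 1/4 MM : 1/2 Mm : 1/4 mm; conditioning on being clear, II-6 is MM with probability 1/3, Mm with probability 2/3.
II-7 is a clear offspring of I-3 (Mm) × I-4 (Mm), whose cross gives 1/4 MM : 1/2 Mm : 1/4 mm; conditioning on being clear, II-7 is MM with probability 1/3, Mm with probability 2/3.
Summing over parental genotype combinations, P(offspring is affected) = 4/9·1/4 = 1/9.

1/9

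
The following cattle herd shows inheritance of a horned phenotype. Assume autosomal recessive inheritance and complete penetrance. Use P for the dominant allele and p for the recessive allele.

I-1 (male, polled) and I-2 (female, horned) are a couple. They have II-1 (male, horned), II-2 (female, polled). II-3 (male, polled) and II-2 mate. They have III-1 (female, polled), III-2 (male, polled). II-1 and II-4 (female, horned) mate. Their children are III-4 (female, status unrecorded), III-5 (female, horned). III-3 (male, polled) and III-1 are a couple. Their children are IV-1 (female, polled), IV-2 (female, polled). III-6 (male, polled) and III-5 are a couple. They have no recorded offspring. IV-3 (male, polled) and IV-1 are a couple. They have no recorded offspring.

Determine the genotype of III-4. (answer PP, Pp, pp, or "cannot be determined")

pp

From phenotype alone, III-4 is PP or Pp or pp.
III-4 received p from II-1 (pp) and received p from II-4 (pp), so III-4 is pp.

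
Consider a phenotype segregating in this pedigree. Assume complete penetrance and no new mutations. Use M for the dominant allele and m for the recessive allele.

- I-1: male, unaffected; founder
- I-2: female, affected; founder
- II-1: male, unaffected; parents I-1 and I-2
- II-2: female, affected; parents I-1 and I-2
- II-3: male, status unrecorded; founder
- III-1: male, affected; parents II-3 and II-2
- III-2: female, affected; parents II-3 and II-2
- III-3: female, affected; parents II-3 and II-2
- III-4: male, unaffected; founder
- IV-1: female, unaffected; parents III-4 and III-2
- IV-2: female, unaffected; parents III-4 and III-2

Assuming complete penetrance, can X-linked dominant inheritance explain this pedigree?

A consistent assignment under X-linked dominant exists: I-1 X^m Y, I-2 X^M X^m, II-1 X^m Y, II-2 X^M X^m, II-3 X^M Y, III-1 X^M Y, III-2 X^M X^m, III-3 X^M X^M, III-4 X^m Y, IV-1 X^m X^m, IV-2 X^m X^m.
In this assignment every recorded phenotype matches its genotype and every non-founder's genotype is obtainable from its parents' genotypes, so the pedigree is consistent.

Yes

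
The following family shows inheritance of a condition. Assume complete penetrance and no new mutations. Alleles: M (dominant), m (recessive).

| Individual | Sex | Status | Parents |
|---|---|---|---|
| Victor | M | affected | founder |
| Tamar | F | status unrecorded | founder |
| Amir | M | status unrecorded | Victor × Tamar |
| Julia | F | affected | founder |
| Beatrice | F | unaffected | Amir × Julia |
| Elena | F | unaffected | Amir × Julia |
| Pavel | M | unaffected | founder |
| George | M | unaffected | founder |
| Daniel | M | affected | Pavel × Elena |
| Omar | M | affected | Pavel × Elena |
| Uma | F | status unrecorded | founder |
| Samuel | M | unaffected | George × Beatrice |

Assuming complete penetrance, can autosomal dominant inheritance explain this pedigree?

No

Under autosomal dominant, Daniel (affected, male) cannot arise from Pavel (unaffected) × Elena (unaffected).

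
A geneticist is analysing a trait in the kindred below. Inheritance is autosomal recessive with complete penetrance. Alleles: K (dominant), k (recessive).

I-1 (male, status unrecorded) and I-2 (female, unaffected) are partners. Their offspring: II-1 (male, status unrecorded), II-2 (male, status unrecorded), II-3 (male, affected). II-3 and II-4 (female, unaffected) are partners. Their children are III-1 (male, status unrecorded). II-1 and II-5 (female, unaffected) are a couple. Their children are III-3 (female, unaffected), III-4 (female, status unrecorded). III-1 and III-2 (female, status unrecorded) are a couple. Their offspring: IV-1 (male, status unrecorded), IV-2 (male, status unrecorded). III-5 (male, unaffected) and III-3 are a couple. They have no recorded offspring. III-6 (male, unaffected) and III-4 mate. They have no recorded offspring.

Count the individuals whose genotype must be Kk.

Obligate heterozygotes: I-2 is unaffected so carries K and passed k to II-3 (kk), so I-2 is Kk.
Every other individual is either homozygous by phenotype or has at least one consistent homozygous assignment, so the count is 1.

1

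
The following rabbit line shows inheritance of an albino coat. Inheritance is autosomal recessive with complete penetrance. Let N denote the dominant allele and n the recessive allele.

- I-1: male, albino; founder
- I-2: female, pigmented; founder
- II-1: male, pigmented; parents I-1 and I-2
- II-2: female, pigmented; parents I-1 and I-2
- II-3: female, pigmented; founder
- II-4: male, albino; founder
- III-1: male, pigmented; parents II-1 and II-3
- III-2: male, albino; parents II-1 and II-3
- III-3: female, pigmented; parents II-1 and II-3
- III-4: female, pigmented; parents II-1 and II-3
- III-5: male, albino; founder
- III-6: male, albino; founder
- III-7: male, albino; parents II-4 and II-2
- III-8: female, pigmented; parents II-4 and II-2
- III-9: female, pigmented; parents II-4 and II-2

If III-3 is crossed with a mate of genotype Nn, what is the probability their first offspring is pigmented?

II-1 is pigmented so carries N and received n from I-1 (nn), so II-1 is Nn.
II-3 is pigmented so carries N and passed n to III-2 (nn), so II-3 is Nn.
III-3 is a pigmented offspring of II-1 (Nn) × II-3 (Nn), whose cross gives 1/4 NN : 1/2 Nn : 1/4 nn; conditioning on being pigmented, III-3 is NN with probability 1/3, Nn with probability 2/3.
Summing over parental genotype combinations, P(offspring is pigmented) = 1/3·1 + 2/3·3/4 = 5/6.

5/6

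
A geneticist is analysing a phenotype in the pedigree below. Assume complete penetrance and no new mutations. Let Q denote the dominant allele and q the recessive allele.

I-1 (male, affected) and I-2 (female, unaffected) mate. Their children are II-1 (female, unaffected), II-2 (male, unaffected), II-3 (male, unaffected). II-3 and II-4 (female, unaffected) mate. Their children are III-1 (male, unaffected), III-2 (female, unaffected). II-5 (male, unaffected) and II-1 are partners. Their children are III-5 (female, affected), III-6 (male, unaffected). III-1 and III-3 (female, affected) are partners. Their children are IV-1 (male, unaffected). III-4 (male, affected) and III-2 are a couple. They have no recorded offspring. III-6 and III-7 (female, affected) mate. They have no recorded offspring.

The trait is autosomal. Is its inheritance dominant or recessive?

recessive

II-5 and II-1 are both unaffected yet have an affected child III-5. Under dominance, an affected child requires at least one affected parent, so the trait cannot be dominant.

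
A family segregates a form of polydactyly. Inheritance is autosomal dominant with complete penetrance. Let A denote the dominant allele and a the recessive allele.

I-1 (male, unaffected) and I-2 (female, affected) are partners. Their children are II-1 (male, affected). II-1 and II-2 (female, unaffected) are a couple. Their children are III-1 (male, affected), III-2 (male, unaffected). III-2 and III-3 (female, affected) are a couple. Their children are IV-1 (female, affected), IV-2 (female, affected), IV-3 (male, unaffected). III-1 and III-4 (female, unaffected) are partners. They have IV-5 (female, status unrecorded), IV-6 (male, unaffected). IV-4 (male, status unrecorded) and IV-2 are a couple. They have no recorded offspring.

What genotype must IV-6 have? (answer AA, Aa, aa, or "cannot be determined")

IV-6 is unaffected, so IV-6 is aa.

aa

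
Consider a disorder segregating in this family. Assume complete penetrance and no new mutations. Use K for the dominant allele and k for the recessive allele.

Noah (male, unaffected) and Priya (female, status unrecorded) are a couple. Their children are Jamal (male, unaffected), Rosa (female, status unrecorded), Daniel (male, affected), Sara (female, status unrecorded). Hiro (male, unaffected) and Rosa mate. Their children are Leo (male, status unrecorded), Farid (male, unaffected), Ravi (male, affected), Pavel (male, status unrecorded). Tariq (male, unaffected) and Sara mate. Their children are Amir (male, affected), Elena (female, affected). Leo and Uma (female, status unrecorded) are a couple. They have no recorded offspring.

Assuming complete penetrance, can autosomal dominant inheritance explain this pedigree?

A consistent assignment under autosomal dominant exists: Noah kk, Priya Kk, Jamal kk, Rosa Kk, Daniel Kk, Sara Kk, Hiro kk, Tariq kk, Leo Kk, Farid kk, Ravi Kk, Pavel Kk, Uma KK, Amir Kk, Elena Kk.
In this assignment every recorded phenotype matches its genotype and every non-founder's genotype is obtainable from its parents' genotypes, so the pedigree is consistent.

Yes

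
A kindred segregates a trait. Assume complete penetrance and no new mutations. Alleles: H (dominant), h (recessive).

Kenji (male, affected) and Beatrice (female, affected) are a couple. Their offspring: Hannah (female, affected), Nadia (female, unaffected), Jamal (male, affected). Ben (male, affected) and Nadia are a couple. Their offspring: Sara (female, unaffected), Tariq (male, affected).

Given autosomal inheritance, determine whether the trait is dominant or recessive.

dominant

Kenji and Beatrice are both affected yet have an unaffected child Nadia. Under a recessive model two affected parents are homozygous and every child would be affected, so the trait cannot be recessive.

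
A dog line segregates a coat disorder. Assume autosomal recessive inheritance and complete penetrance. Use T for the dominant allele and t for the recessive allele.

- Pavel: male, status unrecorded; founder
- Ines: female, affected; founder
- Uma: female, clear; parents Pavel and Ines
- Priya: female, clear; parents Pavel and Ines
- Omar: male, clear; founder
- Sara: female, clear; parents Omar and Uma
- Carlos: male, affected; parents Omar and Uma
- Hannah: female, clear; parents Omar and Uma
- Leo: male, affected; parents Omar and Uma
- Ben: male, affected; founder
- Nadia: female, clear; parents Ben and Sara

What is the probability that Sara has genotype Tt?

1/2

Omar is clear so carries T and passed t to Carlos (tt), so Omar is Tt.
Uma is clear so carries T and received t from Ines (tt), so Uma is Tt.
Their cross gives offspring ratios 1/4 TT : 1/2 Tt : 1/4 tt. Conditioning on Sara being clear, P(Tt) = 1/2 / 3/4 = 2/3 before taking Sara's own offspring into account.
Ben is affected, so Ben is tt.
Now use Sara's offspring. Probability of each recorded status — clear daughter Nadia: 1/2 if Sara is Tt, 1 if TT.
Bayes: P(Tt) = 2/3·1/2 / (2/3·1/2 + 1/3·1) = 1/2.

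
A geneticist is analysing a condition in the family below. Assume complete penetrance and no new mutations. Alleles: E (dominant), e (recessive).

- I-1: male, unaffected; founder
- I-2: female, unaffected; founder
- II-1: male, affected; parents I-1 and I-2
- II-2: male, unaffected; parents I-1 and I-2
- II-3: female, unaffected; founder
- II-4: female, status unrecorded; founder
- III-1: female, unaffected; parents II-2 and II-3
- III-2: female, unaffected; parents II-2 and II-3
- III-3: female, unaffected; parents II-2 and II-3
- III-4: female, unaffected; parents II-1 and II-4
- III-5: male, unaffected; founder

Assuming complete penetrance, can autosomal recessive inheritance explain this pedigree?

Yes

A consistent assignment under autosomal recessive exists: I-1 Ee, I-2 Ee, II-1 ee, II-2 EE, II-3 EE, II-4 EE, III-1 EE, III-2 EE, III-3 EE, III-4 Ee, III-5 EE.
In this assignment every recorded phenotype matches its genotype and every non-founder's genotype is obtainable from its parents' genotypes, so the pedigree is consistent.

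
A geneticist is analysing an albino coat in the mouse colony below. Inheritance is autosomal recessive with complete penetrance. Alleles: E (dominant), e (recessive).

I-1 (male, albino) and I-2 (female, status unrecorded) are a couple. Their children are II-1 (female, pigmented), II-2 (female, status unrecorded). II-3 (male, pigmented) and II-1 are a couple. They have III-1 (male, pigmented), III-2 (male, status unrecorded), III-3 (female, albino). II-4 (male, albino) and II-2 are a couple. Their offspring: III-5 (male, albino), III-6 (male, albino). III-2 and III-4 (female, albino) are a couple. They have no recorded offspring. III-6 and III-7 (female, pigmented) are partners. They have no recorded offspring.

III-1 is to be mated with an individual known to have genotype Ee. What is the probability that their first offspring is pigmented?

II-3 is pigmented so carries E and passed e to III-3 (ee), so II-3 is Ee.
II-1 is pigmented so carries E and received e from I-1 (ee), so II-1 is Ee.
III-1 is a pigmented offspring of II-3 (Ee) × II-1 (Ee), whose cross gives 1/4 EE : 1/2 Ee : 1/4 ee; conditioning on being pigmented, III-1 is EE with probability 1/3, Ee with probability 2/3.
Summing over parental genotype combinations, P(offspring is pigmented) = 1/3·1 + 2/3·3/4 = 5/6.

5/6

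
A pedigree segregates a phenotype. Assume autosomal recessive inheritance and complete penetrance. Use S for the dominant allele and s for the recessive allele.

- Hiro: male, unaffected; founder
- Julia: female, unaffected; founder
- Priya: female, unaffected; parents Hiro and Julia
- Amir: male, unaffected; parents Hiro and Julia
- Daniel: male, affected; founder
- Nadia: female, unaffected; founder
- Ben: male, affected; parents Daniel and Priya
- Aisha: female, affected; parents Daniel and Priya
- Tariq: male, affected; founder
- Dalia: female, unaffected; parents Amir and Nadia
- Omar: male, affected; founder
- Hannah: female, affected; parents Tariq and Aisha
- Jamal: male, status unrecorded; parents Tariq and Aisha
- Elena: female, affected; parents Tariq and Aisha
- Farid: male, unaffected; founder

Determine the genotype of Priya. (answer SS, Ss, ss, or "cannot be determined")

Ss

From phenotype alone, Priya is SS or Ss.
Priya is unaffected so carries S and passed s to Ben (ss), so Priya is Ss.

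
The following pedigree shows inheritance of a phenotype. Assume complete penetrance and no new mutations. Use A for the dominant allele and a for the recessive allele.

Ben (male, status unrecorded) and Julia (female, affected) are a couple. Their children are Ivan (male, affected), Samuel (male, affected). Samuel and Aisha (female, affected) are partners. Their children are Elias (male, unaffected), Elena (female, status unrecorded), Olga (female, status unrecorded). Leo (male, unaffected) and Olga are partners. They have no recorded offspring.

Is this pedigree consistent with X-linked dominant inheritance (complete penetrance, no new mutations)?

A consistent assignment under X-linked dominant exists: Ben X^A Y, Julia X^A X^A, Ivan X^A Y, Samuel X^A Y, Aisha X^A X^a, Elias X^a Y, Elena X^A X^A, Olga X^A X^A, Leo X^a Y.
In this assignment every recorded phenotype matches its genotype and every non-founder's genotype is obtainable from its parents' genotypes, so the pedigree is consistent.

Yes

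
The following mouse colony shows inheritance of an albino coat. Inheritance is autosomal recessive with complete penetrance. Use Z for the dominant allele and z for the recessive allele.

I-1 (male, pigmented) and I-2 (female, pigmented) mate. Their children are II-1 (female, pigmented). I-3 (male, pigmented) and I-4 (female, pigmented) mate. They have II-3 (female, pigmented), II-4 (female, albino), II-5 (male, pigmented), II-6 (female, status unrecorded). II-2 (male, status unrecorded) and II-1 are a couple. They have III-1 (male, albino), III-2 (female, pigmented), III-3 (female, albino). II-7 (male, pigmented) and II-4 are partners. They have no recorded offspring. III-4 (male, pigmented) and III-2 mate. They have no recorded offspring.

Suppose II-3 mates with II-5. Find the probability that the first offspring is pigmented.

I-3 is pigmented so carries Z and passed z to II-4 (zz), so I-3 is Zz.
I-4 is pigmented so carries Z and passed z to II-4 (zz), so I-4 is Zz.
II-3 is a pigmented offspring of I-3 (Zz) × I-4 (Zz), whose cross gives 1/4 ZZ : 1/2 Zz : 1/4 zz; conditioning on being pigmented, II-3 is ZZ with probability 1/3, Zz with probability 2/3.
II-5 is a pigmented offspring of I-3 (Zz) × I-4 (Zz), whose cross gives 1/4 ZZ : 1/2 Zz : 1/4 zz; conditioning on being pigmented, II-5 is ZZ with probability 1/3, Zz with probability 2/3.
Summing over parental genotype combinations, P(offspring is pigmented) = 1/9·1 + 2/9·1 + 2/9·1 + 4/9·3/4 = 8/9.

8/9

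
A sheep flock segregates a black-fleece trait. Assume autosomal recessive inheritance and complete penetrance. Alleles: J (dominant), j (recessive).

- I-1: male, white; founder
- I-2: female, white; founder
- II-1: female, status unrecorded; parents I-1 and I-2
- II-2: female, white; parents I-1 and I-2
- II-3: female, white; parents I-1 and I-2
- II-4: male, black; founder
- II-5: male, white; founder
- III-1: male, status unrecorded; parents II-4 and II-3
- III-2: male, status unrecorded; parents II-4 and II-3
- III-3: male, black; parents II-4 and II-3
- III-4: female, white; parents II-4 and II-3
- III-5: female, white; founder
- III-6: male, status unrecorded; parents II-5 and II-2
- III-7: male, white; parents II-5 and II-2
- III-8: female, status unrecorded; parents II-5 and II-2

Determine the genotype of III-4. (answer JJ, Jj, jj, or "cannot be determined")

Jj

From phenotype alone, III-4 is JJ or Jj.
III-4 is white so carries J and received j from II-4 (jj), so III-4 is Jj.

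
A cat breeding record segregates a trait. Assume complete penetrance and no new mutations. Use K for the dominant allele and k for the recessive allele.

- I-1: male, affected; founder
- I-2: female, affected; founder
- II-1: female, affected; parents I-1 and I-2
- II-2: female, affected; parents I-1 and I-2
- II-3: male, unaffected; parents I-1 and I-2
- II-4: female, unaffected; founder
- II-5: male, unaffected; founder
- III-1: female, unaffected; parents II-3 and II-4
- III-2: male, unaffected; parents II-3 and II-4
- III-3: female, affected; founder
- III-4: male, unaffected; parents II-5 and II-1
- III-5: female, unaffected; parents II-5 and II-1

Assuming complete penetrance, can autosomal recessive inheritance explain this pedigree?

Under autosomal recessive, II-3 (unaffected, male) cannot arise from I-1 (affected) × I-2 (affected).

No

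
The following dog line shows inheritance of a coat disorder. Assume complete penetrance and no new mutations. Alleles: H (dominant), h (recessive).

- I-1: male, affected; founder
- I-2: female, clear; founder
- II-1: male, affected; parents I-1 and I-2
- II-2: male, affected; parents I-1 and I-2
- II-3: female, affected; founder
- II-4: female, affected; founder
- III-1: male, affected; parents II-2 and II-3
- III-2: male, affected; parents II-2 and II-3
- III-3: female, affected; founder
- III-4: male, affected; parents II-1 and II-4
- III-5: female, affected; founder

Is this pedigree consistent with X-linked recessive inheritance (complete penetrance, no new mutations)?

A consistent assignment under X-linked recessive exists: I-1 X^h Y, I-2 X^H X^h, II-1 X^h Y, II-2 X^h Y, II-3 X^h X^h, II-4 X^h X^h, III-1 X^h Y, III-2 X^h Y, III-3 X^h X^h, III-4 X^h Y, III-5 X^h X^h.
In this assignment every recorded phenotype matches its genotype and every non-founder's genotype is obtainable from its parents' genotypes, so the pedigree is consistent.

Yes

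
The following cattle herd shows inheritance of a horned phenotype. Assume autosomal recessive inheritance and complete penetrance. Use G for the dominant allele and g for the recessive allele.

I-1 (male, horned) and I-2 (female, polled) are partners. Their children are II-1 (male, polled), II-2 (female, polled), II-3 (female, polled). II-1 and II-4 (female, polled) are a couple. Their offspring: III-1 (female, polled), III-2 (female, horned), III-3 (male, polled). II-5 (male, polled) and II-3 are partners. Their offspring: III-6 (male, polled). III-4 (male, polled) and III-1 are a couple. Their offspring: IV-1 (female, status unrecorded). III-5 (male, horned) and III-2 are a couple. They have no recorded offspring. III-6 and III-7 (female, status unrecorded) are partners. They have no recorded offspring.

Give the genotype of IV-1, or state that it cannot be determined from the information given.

IV-1's phenotype is unrecorded, and no parent or child forces a single allele at both positions; consistent genotype assignments exist with IV-1 as GG or Gg or gg.

cannot be determined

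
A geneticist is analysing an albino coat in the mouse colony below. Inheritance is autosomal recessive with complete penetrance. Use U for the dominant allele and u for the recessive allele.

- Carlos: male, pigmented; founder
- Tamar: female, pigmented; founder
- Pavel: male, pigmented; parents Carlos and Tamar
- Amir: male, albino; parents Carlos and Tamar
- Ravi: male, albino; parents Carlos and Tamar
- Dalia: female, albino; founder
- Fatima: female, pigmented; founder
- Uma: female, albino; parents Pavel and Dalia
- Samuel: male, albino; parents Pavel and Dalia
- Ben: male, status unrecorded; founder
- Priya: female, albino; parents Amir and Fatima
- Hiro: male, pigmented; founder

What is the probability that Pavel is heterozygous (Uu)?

1

Pavel is pigmented so carries U and passed u to Uma (uu), so Pavel is Uu, giving P(Uu) = 1.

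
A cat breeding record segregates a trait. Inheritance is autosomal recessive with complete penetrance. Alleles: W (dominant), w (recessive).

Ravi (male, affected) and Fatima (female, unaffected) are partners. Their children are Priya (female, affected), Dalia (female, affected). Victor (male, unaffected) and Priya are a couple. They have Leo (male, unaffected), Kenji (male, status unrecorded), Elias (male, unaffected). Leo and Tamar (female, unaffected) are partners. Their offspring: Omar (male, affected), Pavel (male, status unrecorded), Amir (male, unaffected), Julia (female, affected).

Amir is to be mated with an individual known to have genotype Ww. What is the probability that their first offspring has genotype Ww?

Leo is unaffected so carries W and received w from Priya (ww), so Leo is Ww.
Tamar is unaffected so carries W and passed w to Omar (ww), so Tamar is Ww.
Amir is an unaffected offspring of Leo (Ww) × Tamar (Ww), whose cross gives 1/4 WW : 1/2 Ww : 1/4 ww; conditioning on being unaffected, Amir is WW with probability 1/3, Ww with probability 2/3.
Summing over parental genotype combinations, P(offspring has genotype Ww) = 1/3·1/2 + 2/3·1/2 = 1/2.

1/2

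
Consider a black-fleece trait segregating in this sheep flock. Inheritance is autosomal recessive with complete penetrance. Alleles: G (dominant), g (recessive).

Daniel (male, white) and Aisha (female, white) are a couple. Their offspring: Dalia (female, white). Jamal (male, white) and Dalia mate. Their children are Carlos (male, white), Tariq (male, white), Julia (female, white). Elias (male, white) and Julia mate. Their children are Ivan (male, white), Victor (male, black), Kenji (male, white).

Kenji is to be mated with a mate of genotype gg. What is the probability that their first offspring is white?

Elias is white so carries G and passed g to Victor (gg), so Elias is Gg.
Julia is white so carries G and passed g to Victor (gg), so Julia is Gg.
Kenji is a white offspring of Elias (Gg) × Julia (Gg), whose cross gives 1/4 GG : 1/2 Gg : 1/4 gg; conditioning on being white, Kenji is GG with probability 1/3, Gg with probability 2/3.
Summing over parental genotype combinations, P(offspring is white) = 1/3·1 + 2/3·1/2 = 2/3.

2/3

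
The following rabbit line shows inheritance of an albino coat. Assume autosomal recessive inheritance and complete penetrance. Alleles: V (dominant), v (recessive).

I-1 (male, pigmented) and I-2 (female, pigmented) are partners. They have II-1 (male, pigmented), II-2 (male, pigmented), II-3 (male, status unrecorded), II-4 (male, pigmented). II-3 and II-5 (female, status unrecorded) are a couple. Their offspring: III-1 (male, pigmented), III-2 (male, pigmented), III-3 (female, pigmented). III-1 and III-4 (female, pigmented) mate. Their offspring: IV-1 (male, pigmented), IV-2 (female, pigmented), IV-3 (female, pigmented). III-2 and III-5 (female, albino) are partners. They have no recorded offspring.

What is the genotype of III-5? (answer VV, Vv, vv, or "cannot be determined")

III-5 is albino, so III-5 is vv.

vv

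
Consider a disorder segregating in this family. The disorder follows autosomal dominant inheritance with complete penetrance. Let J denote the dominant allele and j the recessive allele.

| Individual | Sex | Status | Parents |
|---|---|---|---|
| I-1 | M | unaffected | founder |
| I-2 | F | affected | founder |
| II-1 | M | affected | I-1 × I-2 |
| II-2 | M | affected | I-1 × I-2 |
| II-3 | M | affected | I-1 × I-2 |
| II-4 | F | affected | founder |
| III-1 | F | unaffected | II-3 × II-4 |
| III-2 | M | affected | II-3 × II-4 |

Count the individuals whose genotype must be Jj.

4

Obligate heterozygotes: II-1 is affected so carries J and received j from I-1 (jj), so II-1 is Jj; II-2 is affected so carries J and received j from I-1 (jj), so II-2 is Jj; II-3 is affected so carries J and received j from I-1 (jj), so II-3 is Jj; II-4 is affected so carries J and passed j to III-1 (jj), so II-4 is Jj.
Every other individual is either homozygous by phenotype or has at least one consistent homozygous assignment, so the count is 4.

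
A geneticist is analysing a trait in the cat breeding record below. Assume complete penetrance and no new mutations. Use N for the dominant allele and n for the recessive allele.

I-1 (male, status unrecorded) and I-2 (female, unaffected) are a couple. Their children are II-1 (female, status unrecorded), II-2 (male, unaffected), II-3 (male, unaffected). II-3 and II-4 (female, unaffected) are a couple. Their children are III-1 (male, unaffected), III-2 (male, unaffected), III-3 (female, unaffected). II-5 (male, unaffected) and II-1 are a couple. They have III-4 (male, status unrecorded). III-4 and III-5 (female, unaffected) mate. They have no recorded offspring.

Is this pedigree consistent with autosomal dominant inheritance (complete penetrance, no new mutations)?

Yes

A consistent assignment under autosomal dominant exists: I-1 Nn, I-2 nn, II-1 Nn, II-2 nn, II-3 nn, II-4 nn, II-5 nn, III-1 nn, III-2 nn, III-3 nn, III-4 Nn, III-5 nn.
In this assignment every recorded phenotype matches its genotype and every non-founder's genotype is obtainable from its parents' genotypes, so the pedigree is consistent.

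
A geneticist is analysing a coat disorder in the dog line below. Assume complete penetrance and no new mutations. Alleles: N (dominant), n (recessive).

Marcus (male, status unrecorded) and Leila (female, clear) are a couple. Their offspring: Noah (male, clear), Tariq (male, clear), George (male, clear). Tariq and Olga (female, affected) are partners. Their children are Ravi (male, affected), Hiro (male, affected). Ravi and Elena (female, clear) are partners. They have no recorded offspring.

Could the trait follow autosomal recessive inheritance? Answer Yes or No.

A consistent assignment under autosomal recessive exists: Marcus NN, Leila Nn, Noah NN, Tariq Nn, George NN, Olga nn, Ravi nn, Hiro nn, Elena NN.
In this assignment every recorded phenotype matches its genotype and every non-founder's genotype is obtainable from its parents' genotypes, so the pedigree is consistent.

Yes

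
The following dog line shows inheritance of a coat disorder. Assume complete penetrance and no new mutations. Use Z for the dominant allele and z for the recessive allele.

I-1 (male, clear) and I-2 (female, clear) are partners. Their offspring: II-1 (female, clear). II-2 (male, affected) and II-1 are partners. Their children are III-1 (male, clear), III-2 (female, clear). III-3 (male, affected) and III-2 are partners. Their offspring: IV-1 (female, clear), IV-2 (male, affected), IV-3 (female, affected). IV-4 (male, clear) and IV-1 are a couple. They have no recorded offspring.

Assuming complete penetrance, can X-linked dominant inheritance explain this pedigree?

Under X-linked dominant, III-2 (clear, female) cannot arise from II-2 (affected) × II-1 (clear).

No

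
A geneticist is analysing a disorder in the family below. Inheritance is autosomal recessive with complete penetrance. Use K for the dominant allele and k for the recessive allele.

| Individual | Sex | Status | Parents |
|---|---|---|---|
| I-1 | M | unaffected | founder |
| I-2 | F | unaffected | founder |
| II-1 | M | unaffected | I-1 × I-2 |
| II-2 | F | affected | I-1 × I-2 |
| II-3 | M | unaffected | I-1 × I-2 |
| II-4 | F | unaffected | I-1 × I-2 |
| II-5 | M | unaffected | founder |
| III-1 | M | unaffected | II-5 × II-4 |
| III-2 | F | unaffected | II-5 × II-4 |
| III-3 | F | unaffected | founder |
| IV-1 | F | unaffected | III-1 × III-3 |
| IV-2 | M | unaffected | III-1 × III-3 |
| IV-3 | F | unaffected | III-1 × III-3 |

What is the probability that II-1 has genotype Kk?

I-1 is unaffected so carries K and passed k to II-2 (kk), so I-1 is Kk.
I-2 is unaffected so carries K and passed k to II-2 (kk), so I-2 is Kk.
Their cross gives offspring ratios 1/4 KK : 1/2 Kk : 1/4 kk. Conditioning on II-1 being unaffected, P(Kk) = 1/2 / 3/4 = 2/3.

2/3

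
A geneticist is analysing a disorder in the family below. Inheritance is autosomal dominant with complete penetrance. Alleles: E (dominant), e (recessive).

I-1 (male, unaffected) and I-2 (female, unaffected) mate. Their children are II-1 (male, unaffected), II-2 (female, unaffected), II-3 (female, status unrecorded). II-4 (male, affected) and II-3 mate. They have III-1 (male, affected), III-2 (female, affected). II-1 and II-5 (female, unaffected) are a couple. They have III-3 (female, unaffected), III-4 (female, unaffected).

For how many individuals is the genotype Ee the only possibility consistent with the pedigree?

Obligate heterozygotes: III-1 is affected so carries E and received e from II-3 (ee), so III-1 is Ee; III-2 is affected so carries E and received e from II-3 (ee), so III-2 is Ee.
Every other individual is either homozygous by phenotype or has at least one consistent homozygous assignment, so the count is 2.

2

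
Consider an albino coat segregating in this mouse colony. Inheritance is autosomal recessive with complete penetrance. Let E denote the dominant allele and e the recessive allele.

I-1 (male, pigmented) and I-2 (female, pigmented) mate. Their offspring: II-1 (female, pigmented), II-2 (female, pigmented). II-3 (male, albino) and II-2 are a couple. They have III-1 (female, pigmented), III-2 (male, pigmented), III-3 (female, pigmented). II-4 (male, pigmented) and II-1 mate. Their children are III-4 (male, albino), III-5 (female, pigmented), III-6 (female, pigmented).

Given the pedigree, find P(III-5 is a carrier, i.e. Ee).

2/3

II-4 is pigmented so carries E and passed e to III-4 (ee), so II-4 is Ee.
II-1 is pigmented so carries E and passed e to III-4 (ee), so II-1 is Ee.
Their cross gives offspring ratios 1/4 EE : 1/2 Ee : 1/4 ee. Conditioning on III-5 being pigmented, P(Ee) = 1/2 / 3/4 = 2/3.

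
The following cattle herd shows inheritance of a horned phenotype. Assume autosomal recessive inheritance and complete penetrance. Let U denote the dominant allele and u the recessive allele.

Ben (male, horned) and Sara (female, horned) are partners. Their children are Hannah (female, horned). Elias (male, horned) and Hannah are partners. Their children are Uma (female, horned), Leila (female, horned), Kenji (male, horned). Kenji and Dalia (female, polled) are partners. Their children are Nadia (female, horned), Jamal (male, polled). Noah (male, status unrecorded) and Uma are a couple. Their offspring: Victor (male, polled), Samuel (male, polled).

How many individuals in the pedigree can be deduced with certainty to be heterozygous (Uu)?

Obligate heterozygotes: Dalia is polled so carries U and passed u to Nadia (uu), so Dalia is Uu; Jamal is polled so carries U and received u from Kenji (uu), so Jamal is Uu; Victor is polled so carries U and received u from Uma (uu), so Victor is Uu; Samuel is polled so carries U and received u from Uma (uu), so Samuel is Uu.
Every other individual is either homozygous by phenotype or has at least one consistent homozygous assignment, so the count is 4.

4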